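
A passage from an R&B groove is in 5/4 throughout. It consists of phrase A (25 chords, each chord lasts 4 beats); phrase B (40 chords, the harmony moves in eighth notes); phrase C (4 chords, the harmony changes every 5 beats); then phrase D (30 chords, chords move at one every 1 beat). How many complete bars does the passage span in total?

A: 25 × 4 = 100 beats = 20 bars.
B: 40 × 0.5 = 20 beats = 4 bars.
C: 4 × 5 = 20 beats = 4 bars.
D: 30 × 1 = 30 beats = 6 bars.
Total: 20 + 4 + 4 + 6 = 34 bars.

34 bars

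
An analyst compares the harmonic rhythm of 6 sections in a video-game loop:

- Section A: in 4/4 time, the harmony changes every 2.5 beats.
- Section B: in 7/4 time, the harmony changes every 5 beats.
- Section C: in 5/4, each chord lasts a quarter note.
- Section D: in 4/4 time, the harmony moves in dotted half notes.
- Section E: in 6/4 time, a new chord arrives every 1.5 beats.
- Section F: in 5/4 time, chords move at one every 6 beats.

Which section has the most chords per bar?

A: 4 beats/bar ÷ 2.5 beats/chord = 1.6 chords/bar.
B: 7 beats/bar ÷ 5 beats/chord = 1.4 chords/bar.
C: 5 beats/bar ÷ 1 beat/chord = 5 chords/bar.
D: 4 beats/bar ÷ 3 beats/chord = 4/3 chords/bar.
E: 6 beats/bar ÷ 1.5 beats/chord = 4 chords/bar.
F: 5 beats/bar ÷ 6 beats/chord = 5/6 chords/bar.
Fastest is C at 5 chords/bar.

Section C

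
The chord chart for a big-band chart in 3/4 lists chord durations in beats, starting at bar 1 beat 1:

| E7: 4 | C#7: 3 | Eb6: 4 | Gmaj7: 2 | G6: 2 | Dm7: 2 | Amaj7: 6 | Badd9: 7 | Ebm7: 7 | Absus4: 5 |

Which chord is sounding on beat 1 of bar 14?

Beat 1 of bar 14 is beat (14−1)×3 + 1 = 40 overall.
Running totals: E7 ends at 4, C#7 ends at 7, Eb6 ends at 11, Gmaj7 ends at 13, G6 ends at 15, Dm7 ends at 17, Amaj7 ends at 23, Badd9 ends at 30, Ebm7 ends at 37, Absus4 ends at 42.
Beat 40 falls within Absus4.

Absus4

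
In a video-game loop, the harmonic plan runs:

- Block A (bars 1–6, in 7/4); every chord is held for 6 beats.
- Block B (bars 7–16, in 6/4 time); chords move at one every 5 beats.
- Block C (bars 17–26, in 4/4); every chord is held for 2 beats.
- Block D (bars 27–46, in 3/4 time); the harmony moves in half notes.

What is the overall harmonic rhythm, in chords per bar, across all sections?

1.5 chords per bar

A: 6 bars of 7 beats is 42 beats; at 6 beats each that's 7 chords.
B: 10 bars of 6 beats is 60 beats; at 5 beats each that's 12 chords.
C: 10 bars of 4 beats is 40 beats; at 2 beats each that's 20 chords.
D: 20 bars of 3 beats is 60 beats; at 2 beats each that's 30 chords.
Overall: 69 chords over 46 bars → 69/46 = 1.5 chords per bar.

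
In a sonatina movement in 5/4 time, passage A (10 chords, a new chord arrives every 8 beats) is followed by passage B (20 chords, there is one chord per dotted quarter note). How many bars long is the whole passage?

A: 10 × 8 = 80 beats = 16 bars.
B: 20 × 1.5 = 30 beats = 6 bars.
Total: 16 + 6 = 22 bars.

22 bars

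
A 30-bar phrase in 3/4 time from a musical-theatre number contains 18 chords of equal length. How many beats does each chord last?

30 bars × 3 beats/bar = 90 beats total.
90 beats ÷ 18 chords = 5 beats per chord.

5 beats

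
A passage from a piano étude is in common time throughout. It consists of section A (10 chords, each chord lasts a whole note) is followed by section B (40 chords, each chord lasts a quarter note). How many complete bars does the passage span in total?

A: 10 × 4 = 40 beats = 10 bars.
B: 40 × 1 = 40 beats = 10 bars.
Total: 10 + 10 = 20 bars.

20 bars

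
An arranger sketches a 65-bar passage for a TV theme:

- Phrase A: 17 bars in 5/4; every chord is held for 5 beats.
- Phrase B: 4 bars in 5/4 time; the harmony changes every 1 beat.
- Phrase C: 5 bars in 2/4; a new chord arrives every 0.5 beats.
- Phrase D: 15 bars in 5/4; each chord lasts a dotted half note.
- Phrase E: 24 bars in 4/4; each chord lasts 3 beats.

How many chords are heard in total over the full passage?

114 chords

A: 17·5 = 85 beats, 85/5 = 17 chords.
B: 4·5 = 20 beats, 20/1 = 20 chords.
C: 5·2 = 10 beats, 10/0.5 = 20 chords.
D: 15·5 = 75 beats, 75/3 = 25 chords.
E: 24·4 = 96 beats, 96/3 = 32 chords.
Total: 17 + 20 + 20 + 25 + 32 = 114.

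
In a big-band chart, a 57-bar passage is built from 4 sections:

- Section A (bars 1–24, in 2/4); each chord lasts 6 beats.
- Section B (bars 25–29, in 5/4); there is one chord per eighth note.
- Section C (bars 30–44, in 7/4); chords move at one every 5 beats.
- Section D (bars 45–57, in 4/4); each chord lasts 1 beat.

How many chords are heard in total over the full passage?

A: 24·2 = 48 beats, 48/6 = 8 chords.
B: 5·5 = 25 beats, 25/0.5 = 50 chords.
C: 15·7 = 105 beats, 105/5 = 21 chords.
D: 13·4 = 52 beats, 52/1 = 52 chords.
Total: 8 + 50 + 21 + 52 = 131.

131 chords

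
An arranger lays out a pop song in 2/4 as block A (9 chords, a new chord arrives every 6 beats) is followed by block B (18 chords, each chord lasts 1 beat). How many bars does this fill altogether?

36 bars

A: 9 × 6 = 54 beats = 27 bars.
B: 18 × 1 = 18 beats = 9 bars.
Total: 27 + 9 = 36 bars.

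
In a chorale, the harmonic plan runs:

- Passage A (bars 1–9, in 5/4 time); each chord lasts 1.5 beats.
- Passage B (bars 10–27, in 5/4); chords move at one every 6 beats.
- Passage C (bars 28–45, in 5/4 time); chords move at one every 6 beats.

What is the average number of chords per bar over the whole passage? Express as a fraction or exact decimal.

4/3 chords per bar

A: 9 × 5 = 45 beats ÷ 1.5 = 30 chords.
B: 18 × 5 = 90 beats ÷ 6 = 15 chords.
C: 18 × 5 = 90 beats ÷ 6 = 15 chords.
Overall: 60 chords over 45 bars → 60/45 = 4/3 chords per bar.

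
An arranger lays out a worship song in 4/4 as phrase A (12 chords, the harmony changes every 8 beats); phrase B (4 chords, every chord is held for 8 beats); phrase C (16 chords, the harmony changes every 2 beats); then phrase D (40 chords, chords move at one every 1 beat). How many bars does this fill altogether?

A: 12 × 8 = 96 beats = 24 bars.
B: 4 × 8 = 32 beats = 8 bars.
C: 16 × 2 = 32 beats = 8 bars.
D: 40 × 1 = 40 beats = 10 bars.
Total: 24 + 8 + 8 + 10 = 50 bars.

50 bars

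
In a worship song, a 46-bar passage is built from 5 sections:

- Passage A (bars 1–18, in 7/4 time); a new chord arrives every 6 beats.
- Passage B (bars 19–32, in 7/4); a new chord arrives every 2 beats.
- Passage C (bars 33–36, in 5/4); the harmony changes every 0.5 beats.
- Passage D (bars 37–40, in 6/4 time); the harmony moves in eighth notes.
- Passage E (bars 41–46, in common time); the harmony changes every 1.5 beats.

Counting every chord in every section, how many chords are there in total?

174 chords

A: 18·7 = 126 beats, 126/6 = 21 chords.
B: 14·7 = 98 beats, 98/2 = 49 chords.
C: 4·5 = 20 beats, 20/0.5 = 40 chords.
D: 4·6 = 24 beats, 24/0.5 = 48 chords.
E: 6·4 = 24 beats, 24/1.5 = 16 chords.
Total: 21 + 49 + 40 + 48 + 16 = 174.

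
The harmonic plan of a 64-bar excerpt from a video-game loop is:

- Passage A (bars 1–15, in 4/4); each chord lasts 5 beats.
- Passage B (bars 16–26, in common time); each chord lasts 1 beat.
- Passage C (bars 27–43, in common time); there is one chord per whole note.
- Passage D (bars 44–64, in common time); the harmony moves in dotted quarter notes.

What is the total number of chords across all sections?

A has 60 beats and chords last 5 each, so 12 chords.
B has 44 beats and chords last 1 each, so 44 chords.
C has 68 beats and chords last 4 each, so 17 chords.
D has 84 beats and chords last 1.5 each, so 56 chords.
Total: 12 + 44 + 17 + 56 = 129.

129 chords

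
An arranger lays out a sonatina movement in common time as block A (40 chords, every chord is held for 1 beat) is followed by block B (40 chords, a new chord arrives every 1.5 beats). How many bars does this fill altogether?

A: 40 × 1 = 40 beats = 10 bars.
B: 40 × 1.5 = 60 beats = 15 bars.
Total: 10 + 15 = 25 bars.

25 bars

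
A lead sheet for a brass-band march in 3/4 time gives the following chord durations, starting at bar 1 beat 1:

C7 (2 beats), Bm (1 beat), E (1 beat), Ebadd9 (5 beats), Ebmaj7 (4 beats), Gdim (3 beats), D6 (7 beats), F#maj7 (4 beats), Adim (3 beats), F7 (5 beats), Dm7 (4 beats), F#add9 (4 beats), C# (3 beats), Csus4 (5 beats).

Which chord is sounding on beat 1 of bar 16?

C#

Beat 1 of bar 16 is beat (16−1)×3 + 1 = 46 overall.
Running totals: C7 ends at 2, Bm ends at 3, E ends at 4, Ebadd9 ends at 9, Ebmaj7 ends at 13, Gdim ends at 16, D6 ends at 23, F#maj7 ends at 27, Adim ends at 30, F7 ends at 35, Dm7 ends at 39, F#add9 ends at 43, C# ends at 46.
Beat 46 falls within C#.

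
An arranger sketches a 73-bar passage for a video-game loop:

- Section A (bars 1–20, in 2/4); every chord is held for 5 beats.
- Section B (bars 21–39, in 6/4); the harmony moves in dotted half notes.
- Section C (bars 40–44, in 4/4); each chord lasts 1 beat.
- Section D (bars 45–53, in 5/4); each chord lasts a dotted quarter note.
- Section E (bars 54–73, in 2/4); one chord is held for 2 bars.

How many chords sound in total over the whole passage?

106 chords

A: 20·2 = 40 beats, 40/5 = 8 chords.
B: 19·6 = 114 beats, 114/3 = 38 chords.
C: 5·4 = 20 beats, 20/1 = 20 chords.
D: 9·5 = 45 beats, 45/1.5 = 30 chords.
E: 20·2 = 40 beats, 40/4 = 10 chords.
Total: 8 + 38 + 20 + 30 + 10 = 106.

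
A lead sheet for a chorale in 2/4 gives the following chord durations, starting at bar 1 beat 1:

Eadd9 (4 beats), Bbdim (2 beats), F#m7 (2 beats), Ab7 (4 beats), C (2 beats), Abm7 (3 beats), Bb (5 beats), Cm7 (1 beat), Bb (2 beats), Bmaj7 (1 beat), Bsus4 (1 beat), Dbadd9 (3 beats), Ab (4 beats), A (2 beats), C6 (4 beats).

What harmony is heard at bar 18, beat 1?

A

Beat 1 of bar 18 is beat (18−1)×2 + 1 = 35 overall.
Running totals: Eadd9 ends at 4, Bbdim ends at 6, F#m7 ends at 8, Ab7 ends at 12, C ends at 14, Abm7 ends at 17, Bb ends at 22, Cm7 ends at 23, Bb ends at 25, Bmaj7 ends at 26, Bsus4 ends at 27, Dbadd9 ends at 30, Ab ends at 34, A ends at 36.
Beat 35 falls within A.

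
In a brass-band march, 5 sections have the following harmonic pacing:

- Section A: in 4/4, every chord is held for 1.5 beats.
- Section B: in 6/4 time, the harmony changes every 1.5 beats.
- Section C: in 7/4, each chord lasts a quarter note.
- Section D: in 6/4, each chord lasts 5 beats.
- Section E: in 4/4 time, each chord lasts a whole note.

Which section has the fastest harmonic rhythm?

A: 4/1.5 = 8/3 chords/bar.
B: 6/1.5 = 4 chords/bar.
C: 7/1 = 7 chords/bar.
D: 6/5 = 1.2 chords/bar.
E: 4/4 = 1 chord/bar.
Fastest is C at 7 chords/bar.

Section C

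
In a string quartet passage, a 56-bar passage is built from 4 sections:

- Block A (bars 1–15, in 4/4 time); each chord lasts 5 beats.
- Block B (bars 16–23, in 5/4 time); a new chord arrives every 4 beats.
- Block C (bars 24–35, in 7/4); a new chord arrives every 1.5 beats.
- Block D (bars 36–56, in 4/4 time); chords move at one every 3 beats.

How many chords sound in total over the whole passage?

106 chords

A: 15·4 = 60 beats, 60/5 = 12 chords.
B: 8·5 = 40 beats, 40/4 = 10 chords.
C: 12·7 = 84 beats, 84/1.5 = 56 chords.
D: 21·4 = 84 beats, 84/3 = 28 chords.
Total: 12 + 10 + 56 + 28 = 106.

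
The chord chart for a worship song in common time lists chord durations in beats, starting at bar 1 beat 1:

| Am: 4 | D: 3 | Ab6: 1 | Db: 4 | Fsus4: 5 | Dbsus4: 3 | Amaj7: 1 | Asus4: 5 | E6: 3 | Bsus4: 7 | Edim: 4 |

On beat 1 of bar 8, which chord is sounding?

Beat 1 of bar 8 is beat (8−1)×4 + 1 = 29 overall.
Running totals: Am ends at 4, D ends at 7, Ab6 ends at 8, Db ends at 12, Fsus4 ends at 17, Dbsus4 ends at 20, Amaj7 ends at 21, Asus4 ends at 26, E6 ends at 29.
Beat 29 falls within E6.

E6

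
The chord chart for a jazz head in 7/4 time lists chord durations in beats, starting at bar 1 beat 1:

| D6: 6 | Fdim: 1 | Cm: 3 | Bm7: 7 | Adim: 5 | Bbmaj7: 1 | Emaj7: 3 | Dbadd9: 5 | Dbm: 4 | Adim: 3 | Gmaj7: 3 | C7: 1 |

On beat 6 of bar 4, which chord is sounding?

Beat 6 of bar 4 is beat (4−1)×7 + 6 = 27 overall.
Running totals: D6 ends at 6, Fdim ends at 7, Cm ends at 10, Bm7 ends at 17, Adim ends at 22, Bbmaj7 ends at 23, Emaj7 ends at 26, Dbadd9 ends at 31.
Beat 27 falls within Dbadd9.

Dbadd9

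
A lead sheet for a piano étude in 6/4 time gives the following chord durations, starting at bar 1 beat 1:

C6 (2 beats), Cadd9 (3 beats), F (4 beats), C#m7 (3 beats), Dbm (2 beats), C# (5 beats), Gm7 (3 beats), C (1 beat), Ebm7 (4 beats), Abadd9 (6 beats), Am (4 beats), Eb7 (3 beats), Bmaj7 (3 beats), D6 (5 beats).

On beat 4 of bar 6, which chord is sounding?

Am

Beat 4 of bar 6 is beat (6−1)×6 + 4 = 34 overall.
Running totals: C6 ends at 2, Cadd9 ends at 5, F ends at 9, C#m7 ends at 12, Dbm ends at 14, C# ends at 19, Gm7 ends at 22, C ends at 23, Ebm7 ends at 27, Abadd9 ends at 33, Am ends at 37.
Beat 34 falls within Am.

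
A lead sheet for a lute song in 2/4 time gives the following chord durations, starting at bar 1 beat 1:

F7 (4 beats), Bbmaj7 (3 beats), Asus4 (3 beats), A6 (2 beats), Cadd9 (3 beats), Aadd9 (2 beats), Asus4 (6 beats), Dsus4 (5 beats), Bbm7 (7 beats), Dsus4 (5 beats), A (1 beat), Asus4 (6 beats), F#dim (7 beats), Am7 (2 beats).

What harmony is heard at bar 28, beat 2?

Am7

Beat 2 of bar 28 is beat (28−1)×2 + 2 = 56 overall.
Running totals: F7 ends at 4, Bbmaj7 ends at 7, Asus4 ends at 10, A6 ends at 12, Cadd9 ends at 15, Aadd9 ends at 17, Asus4 ends at 23, Dsus4 ends at 28, Bbm7 ends at 35, Dsus4 ends at 40, A ends at 41, Asus4 ends at 47, F#dim ends at 54, Am7 ends at 56.
Beat 56 falls within Am7.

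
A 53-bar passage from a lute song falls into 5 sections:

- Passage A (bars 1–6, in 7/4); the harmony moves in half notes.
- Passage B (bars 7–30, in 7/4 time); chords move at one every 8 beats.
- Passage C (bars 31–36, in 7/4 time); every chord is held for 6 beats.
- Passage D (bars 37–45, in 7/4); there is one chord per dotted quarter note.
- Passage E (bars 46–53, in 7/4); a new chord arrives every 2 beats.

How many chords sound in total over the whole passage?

A: 6·7 = 42 beats, 42/2 = 21 chords.
B: 24·7 = 168 beats, 168/8 = 21 chords.
C: 6·7 = 42 beats, 42/6 = 7 chords.
D: 9·7 = 63 beats, 63/1.5 = 42 chords.
E: 8·7 = 56 beats, 56/2 = 28 chords.
Total: 21 + 21 + 7 + 42 + 28 = 119.

119 chords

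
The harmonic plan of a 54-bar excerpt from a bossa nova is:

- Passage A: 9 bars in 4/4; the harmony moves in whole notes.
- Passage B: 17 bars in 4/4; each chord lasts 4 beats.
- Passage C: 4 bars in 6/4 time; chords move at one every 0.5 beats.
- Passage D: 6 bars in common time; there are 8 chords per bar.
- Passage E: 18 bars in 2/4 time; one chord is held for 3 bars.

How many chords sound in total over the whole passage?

128 chords

A: 9·4 = 36 beats, 36/4 = 9 chords.
B: 17·4 = 68 beats, 68/4 = 17 chords.
C: 4·6 = 24 beats, 24/0.5 = 48 chords.
D: 6·4 = 24 beats, 24/0.5 = 48 chords.
E: 18·2 = 36 beats, 36/6 = 6 chords.
Total: 9 + 17 + 48 + 48 + 6 = 128.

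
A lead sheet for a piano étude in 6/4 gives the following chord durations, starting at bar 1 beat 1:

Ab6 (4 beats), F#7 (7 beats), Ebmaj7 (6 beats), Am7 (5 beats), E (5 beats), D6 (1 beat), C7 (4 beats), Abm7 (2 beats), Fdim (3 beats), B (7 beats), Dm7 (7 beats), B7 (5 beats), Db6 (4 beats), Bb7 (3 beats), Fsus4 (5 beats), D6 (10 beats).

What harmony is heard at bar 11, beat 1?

Bb7

Beat 1 of bar 11 is beat (11−1)×6 + 1 = 61 overall.
Running totals: Ab6 ends at 4, F#7 ends at 11, Ebmaj7 ends at 17, Am7 ends at 22, E ends at 27, D6 ends at 28, C7 ends at 32, Abm7 ends at 34, Fdim ends at 37, B ends at 44, Dm7 ends at 51, B7 ends at 56, Db6 ends at 60, Bb7 ends at 63.
Beat 61 falls within Bb7.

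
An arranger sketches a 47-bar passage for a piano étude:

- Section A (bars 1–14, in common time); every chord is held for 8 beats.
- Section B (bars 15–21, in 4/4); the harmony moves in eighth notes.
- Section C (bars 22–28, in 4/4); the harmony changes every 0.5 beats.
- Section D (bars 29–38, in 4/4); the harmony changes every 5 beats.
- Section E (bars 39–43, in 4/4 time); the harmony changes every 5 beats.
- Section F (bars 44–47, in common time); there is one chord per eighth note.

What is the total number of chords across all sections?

A: 14 bars × 4 beats = 56 beats; 8 beats/chord → 7 chords.
B: 7 bars × 4 beats = 28 beats; 0.5 beats/chord → 56 chords.
C: 7 bars × 4 beats = 28 beats; 0.5 beats/chord → 56 chords.
D: 10 bars × 4 beats = 40 beats; 5 beats/chord → 8 chords.
E: 5 bars × 4 beats = 20 beats; 5 beats/chord → 4 chords.
F: 4 bars × 4 beats = 16 beats; 0.5 beats/chord → 32 chords.
Total: 7 + 56 + 56 + 8 + 4 + 32 = 163.

163 chords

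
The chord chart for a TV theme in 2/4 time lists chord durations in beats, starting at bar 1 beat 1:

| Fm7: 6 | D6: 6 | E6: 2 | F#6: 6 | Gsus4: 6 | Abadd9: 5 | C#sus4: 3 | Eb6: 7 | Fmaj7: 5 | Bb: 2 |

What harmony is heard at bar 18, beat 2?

Eb6

Beat 2 of bar 18 is beat (18−1)×2 + 2 = 36 overall.
Running totals: Fm7 ends at 6, D6 ends at 12, E6 ends at 14, F#6 ends at 20, Gsus4 ends at 26, Abadd9 ends at 31, C#sus4 ends at 34, Eb6 ends at 41.
Beat 36 falls within Eb6.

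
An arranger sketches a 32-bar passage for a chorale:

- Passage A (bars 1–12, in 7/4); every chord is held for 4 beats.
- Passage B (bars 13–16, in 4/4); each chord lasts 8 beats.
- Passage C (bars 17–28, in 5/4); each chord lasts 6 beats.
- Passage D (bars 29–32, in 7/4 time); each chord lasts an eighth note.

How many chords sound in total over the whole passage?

A: 12 bars × 7 beats = 84 beats; 4 beats/chord → 21 chords.
B: 4 bars × 4 beats = 16 beats; 8 beats/chord → 2 chords.
C: 12 bars × 5 beats = 60 beats; 6 beats/chord → 10 chords.
D: 4 bars × 7 beats = 28 beats; 0.5 beats/chord → 56 chords.
Total: 21 + 2 + 10 + 56 = 89.

89 chords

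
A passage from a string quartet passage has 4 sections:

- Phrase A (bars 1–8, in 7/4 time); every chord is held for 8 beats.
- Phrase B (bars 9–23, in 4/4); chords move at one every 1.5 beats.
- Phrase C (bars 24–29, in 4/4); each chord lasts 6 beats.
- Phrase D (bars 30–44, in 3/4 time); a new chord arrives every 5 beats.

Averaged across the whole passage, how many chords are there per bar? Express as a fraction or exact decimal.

15/11 chords per bar

A: 8 × 7 = 56 beats ÷ 8 = 7 chords.
B: 15 × 4 = 60 beats ÷ 1.5 = 40 chords.
C: 6 × 4 = 24 beats ÷ 6 = 4 chords.
D: 15 × 3 = 45 beats ÷ 5 = 9 chords.
Overall: 60 chords over 44 bars → 60/44 = 15/11 chords per bar.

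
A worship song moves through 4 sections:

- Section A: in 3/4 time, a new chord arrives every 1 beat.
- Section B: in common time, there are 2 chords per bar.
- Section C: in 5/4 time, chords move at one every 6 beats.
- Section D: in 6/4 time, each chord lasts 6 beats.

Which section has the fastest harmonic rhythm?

Section A

A: each chord is 1 beat in 3/4, so 3 per bar.
B: each chord is 2 beats in 4/4, so 2 per bar.
C: each chord is 6 beats in 5/4, so 5/6 per bar.
D: each chord is 6 beats in 6/4, so 1 per bar.
Fastest is A at 3 chords/bar.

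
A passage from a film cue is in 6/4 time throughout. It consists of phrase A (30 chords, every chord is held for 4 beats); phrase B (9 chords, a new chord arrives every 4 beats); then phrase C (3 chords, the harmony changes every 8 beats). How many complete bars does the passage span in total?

30 bars

A: 30 × 4 = 120 beats = 20 bars.
B: 9 × 4 = 36 beats = 6 bars.
C: 3 × 8 = 24 beats = 4 bars.
Total: 20 + 6 + 4 = 30 bars.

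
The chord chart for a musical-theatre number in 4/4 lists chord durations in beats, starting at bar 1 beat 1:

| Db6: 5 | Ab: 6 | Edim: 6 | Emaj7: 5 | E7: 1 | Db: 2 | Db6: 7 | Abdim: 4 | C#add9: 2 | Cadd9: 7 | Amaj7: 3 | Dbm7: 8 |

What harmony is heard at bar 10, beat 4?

Beat 4 of bar 10 is beat (10−1)×4 + 4 = 40 overall.
Running totals: Db6 ends at 5, Ab ends at 11, Edim ends at 17, Emaj7 ends at 22, E7 ends at 23, Db ends at 25, Db6 ends at 32, Abdim ends at 36, C#add9 ends at 38, Cadd9 ends at 45.
Beat 40 falls within Cadd9.

Cadd9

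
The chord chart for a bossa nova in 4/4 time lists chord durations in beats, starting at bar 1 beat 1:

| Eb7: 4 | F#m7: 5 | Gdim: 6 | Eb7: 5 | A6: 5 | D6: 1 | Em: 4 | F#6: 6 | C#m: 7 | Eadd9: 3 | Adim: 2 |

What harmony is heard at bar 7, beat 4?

Beat 4 of bar 7 is beat (7−1)×4 + 4 = 28 overall.
Running totals: Eb7 ends at 4, F#m7 ends at 9, Gdim ends at 15, Eb7 ends at 20, A6 ends at 25, D6 ends at 26, Em ends at 30.
Beat 28 falls within Em.

Em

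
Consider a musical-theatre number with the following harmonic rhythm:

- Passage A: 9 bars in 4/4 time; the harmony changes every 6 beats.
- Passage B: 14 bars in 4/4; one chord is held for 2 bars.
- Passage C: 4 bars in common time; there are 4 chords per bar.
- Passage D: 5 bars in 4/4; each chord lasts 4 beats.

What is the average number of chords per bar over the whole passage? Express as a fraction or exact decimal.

17/16 chords per bar

A: 9 bars of 4 beats is 36 beats; at 6 beats each that's 6 chords.
B: 14 bars of 4 beats is 56 beats; at 8 beats each that's 7 chords.
C: 4 bars of 4 beats is 16 beats; at 1 beat each that's 16 chords.
D: 5 bars of 4 beats is 20 beats; at 4 beats each that's 5 chords.
Overall: 34 chords over 32 bars → 34/32 = 17/16 chords per bar.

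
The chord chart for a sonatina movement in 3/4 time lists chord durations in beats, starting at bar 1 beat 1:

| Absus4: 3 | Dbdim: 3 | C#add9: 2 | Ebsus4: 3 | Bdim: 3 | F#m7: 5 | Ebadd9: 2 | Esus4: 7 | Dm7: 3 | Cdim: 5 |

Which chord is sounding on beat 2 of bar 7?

Ebadd9

Beat 2 of bar 7 is beat (7−1)×3 + 2 = 20 overall.
Running totals: Absus4 ends at 3, Dbdim ends at 6, C#add9 ends at 8, Ebsus4 ends at 11, Bdim ends at 14, F#m7 ends at 19, Ebadd9 ends at 21.
Beat 20 falls within Ebadd9.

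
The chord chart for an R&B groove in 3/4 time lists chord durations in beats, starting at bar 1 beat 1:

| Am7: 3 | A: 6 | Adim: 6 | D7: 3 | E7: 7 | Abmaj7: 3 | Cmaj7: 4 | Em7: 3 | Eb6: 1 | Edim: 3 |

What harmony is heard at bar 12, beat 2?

Em7

Beat 2 of bar 12 is beat (12−1)×3 + 2 = 35 overall.
Running totals: Am7 ends at 3, A ends at 9, Adim ends at 15, D7 ends at 18, E7 ends at 25, Abmaj7 ends at 28, Cmaj7 ends at 32, Em7 ends at 35.
Beat 35 falls within Em7.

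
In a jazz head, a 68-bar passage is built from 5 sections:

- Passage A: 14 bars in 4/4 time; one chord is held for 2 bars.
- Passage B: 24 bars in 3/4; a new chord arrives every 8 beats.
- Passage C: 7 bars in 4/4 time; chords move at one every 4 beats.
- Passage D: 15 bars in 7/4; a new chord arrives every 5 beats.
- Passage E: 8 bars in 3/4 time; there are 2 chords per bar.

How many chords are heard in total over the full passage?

A has 56 beats and chords last 8 each, so 7 chords.
B has 72 beats and chords last 8 each, so 9 chords.
C has 28 beats and chords last 4 each, so 7 chords.
D has 105 beats and chords last 5 each, so 21 chords.
E has 24 beats and chords last 1.5 each, so 16 chords.
Total: 7 + 9 + 7 + 21 + 16 = 60.

60 chords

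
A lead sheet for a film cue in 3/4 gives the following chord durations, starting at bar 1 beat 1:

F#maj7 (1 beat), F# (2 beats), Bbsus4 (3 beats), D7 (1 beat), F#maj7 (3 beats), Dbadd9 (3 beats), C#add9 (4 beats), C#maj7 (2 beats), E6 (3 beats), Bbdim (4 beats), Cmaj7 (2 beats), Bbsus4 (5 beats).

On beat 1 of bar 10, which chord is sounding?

Cmaj7

Beat 1 of bar 10 is beat (10−1)×3 + 1 = 28 overall.
Running totals: F#maj7 ends at 1, F# ends at 3, Bbsus4 ends at 6, D7 ends at 7, F#maj7 ends at 10, Dbadd9 ends at 13, C#add9 ends at 17, C#maj7 ends at 19, E6 ends at 22, Bbdim ends at 26, Cmaj7 ends at 28.
Beat 28 falls within Cmaj7.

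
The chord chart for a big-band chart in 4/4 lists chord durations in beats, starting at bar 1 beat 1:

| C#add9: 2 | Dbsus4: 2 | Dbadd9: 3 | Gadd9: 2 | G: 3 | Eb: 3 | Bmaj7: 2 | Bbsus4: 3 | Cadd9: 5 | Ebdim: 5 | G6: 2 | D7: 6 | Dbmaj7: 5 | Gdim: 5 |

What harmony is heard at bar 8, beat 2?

Ebdim

Beat 2 of bar 8 is beat (8−1)×4 + 2 = 30 overall.
Running totals: C#add9 ends at 2, Dbsus4 ends at 4, Dbadd9 ends at 7, Gadd9 ends at 9, G ends at 12, Eb ends at 15, Bmaj7 ends at 17, Bbsus4 ends at 20, Cadd9 ends at 25, Ebdim ends at 30.
Beat 30 falls within Ebdim.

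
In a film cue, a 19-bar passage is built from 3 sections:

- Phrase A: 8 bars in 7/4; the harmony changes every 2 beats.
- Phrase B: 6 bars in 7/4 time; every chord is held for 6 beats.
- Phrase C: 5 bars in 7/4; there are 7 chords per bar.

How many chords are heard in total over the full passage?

70 chords

A has 56 beats and chords last 2 each, so 28 chords.
B has 42 beats and chords last 6 each, so 7 chords.
C has 35 beats and chords last 1 each, so 35 chords.
Total: 28 + 7 + 35 = 70.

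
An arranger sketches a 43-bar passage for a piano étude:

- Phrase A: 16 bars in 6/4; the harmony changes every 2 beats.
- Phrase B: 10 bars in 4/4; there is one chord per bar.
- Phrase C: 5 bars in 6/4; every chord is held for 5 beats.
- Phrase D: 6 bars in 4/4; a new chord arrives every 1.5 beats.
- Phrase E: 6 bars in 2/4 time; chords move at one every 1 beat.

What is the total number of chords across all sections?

A: 16·6 = 96 beats, 96/2 = 48 chords.
B: 10·4 = 40 beats, 40/4 = 10 chords.
C: 5·6 = 30 beats, 30/5 = 6 chords.
D: 6·4 = 24 beats, 24/1.5 = 16 chords.
E: 6·2 = 12 beats, 12/1 = 12 chords.
Total: 48 + 10 + 6 + 16 + 12 = 92.

92 chords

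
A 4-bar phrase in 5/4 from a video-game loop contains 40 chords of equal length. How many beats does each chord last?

0.5 beats

4 bars × 5 beats/bar = 20 beats total.
20 beats ÷ 40 chords = 0.5 beats per chord.
(That is an eighth note.)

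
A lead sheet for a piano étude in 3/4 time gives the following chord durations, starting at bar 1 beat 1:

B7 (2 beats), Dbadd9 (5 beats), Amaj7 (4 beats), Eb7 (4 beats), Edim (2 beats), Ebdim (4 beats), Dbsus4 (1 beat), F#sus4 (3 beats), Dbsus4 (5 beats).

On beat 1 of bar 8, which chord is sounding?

Beat 1 of bar 8 is beat (8−1)×3 + 1 = 22 overall.
Running totals: B7 ends at 2, Dbadd9 ends at 7, Amaj7 ends at 11, Eb7 ends at 15, Edim ends at 17, Ebdim ends at 21, Dbsus4 ends at 22.
Beat 22 falls within Dbsus4.

Dbsus4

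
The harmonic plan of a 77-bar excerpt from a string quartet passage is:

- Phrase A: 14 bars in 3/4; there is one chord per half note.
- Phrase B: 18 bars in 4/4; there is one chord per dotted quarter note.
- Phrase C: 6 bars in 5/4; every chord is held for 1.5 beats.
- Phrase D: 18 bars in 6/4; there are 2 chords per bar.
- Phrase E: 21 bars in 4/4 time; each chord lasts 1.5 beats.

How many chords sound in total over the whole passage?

181 chords

A has 42 beats and chords last 2 each, so 21 chords.
B has 72 beats and chords last 1.5 each, so 48 chords.
C has 30 beats and chords last 1.5 each, so 20 chords.
D has 108 beats and chords last 3 each, so 36 chords.
E has 84 beats and chords last 1.5 each, so 56 chords.
Total: 21 + 48 + 20 + 36 + 56 = 181.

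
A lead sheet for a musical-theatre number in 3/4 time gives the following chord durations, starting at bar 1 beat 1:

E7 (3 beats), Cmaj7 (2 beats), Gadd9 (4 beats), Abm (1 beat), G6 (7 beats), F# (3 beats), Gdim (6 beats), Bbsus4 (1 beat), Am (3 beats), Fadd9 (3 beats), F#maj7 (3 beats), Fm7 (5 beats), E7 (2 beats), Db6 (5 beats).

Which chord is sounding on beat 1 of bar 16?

Beat 1 of bar 16 is beat (16−1)×3 + 1 = 46 overall.
Running totals: E7 ends at 3, Cmaj7 ends at 5, Gadd9 ends at 9, Abm ends at 10, G6 ends at 17, F# ends at 20, Gdim ends at 26, Bbsus4 ends at 27, Am ends at 30, Fadd9 ends at 33, F#maj7 ends at 36, Fm7 ends at 41, E7 ends at 43, Db6 ends at 48.
Beat 46 falls within Db6.

Db6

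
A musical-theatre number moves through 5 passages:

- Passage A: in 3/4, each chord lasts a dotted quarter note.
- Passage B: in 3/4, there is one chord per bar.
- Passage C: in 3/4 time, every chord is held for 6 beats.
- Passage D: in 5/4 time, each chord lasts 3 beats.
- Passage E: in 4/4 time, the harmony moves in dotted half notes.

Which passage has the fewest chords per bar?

Passage C

A: each chord is 1.5 beats in 3/4, so 2 per bar.
B: each chord is 3 beats in 3/4, so 1 per bar.
C: each chord is 6 beats in 3/4, so 0.5 per bar.
D: each chord is 3 beats in 5/4, so 5/3 per bar.
E: each chord is 3 beats in 4/4, so 4/3 per bar.
Slowest is C at 0.5 chords/bar.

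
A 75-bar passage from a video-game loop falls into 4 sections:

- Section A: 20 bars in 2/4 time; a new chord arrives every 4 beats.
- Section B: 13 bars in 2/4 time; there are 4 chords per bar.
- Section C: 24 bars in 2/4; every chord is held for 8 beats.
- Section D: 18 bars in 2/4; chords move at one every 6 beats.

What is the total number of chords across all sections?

A: 20 bars × 2 beats = 40 beats; 4 beats/chord → 10 chords.
B: 13 bars × 2 beats = 26 beats; 0.5 beats/chord → 52 chords.
C: 24 bars × 2 beats = 48 beats; 8 beats/chord → 6 chords.
D: 18 bars × 2 beats = 36 beats; 6 beats/chord → 6 chords.
Total: 10 + 52 + 6 + 6 = 74.

74 chords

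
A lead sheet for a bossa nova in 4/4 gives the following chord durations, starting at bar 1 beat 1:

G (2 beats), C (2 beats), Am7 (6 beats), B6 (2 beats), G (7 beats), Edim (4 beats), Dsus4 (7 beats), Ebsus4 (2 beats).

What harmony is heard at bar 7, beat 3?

Beat 3 of bar 7 is beat (7−1)×4 + 3 = 27 overall.
Running totals: G ends at 2, C ends at 4, Am7 ends at 10, B6 ends at 12, G ends at 19, Edim ends at 23, Dsus4 ends at 30.
Beat 27 falls within Dsus4.

Dsus4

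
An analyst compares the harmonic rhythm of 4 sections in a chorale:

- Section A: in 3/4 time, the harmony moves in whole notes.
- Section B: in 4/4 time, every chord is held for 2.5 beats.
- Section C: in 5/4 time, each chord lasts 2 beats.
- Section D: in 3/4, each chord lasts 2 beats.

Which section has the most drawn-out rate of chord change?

Section A

A: 3 beats/bar ÷ 4 beats/chord = 0.75 chords/bar.
B: 4 beats/bar ÷ 2.5 beats/chord = 1.6 chords/bar.
C: 5 beats/bar ÷ 2 beats/chord = 2.5 chords/bar.
D: 3 beats/bar ÷ 2 beats/chord = 1.5 chords/bar.
Slowest is A at 0.75 chords/bar.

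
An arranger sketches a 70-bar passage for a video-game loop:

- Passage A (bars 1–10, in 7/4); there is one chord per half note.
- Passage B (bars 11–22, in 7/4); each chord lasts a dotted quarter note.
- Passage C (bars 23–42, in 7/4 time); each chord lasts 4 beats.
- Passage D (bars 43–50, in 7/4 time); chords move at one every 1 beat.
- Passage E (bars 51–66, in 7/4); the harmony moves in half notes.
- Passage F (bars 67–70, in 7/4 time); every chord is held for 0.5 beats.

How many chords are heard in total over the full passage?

A: 10·7 = 70 beats, 70/2 = 35 chords.
B: 12·7 = 84 beats, 84/1.5 = 56 chords.
C: 20·7 = 140 beats, 140/4 = 35 chords.
D: 8·7 = 56 beats, 56/1 = 56 chords.
E: 16·7 = 112 beats, 112/2 = 56 chords.
F: 4·7 = 28 beats, 28/0.5 = 56 chords.
Total: 35 + 56 + 35 + 56 + 56 + 56 = 294.

294 chords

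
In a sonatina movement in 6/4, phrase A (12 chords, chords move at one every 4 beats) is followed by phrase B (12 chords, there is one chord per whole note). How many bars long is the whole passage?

A: 12 × 4 = 48 beats = 8 bars.
B: 12 × 4 = 48 beats = 8 bars.
Total: 8 + 8 = 16 bars.

16 bars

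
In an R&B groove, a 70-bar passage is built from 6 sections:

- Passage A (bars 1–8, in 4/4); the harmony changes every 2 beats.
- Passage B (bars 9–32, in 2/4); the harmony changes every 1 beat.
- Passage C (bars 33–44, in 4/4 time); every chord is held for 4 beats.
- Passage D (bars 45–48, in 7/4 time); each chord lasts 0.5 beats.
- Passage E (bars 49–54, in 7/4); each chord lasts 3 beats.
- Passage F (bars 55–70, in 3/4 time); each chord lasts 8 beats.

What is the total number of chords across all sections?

152 chords

A: 8·4 = 32 beats, 32/2 = 16 chords.
B: 24·2 = 48 beats, 48/1 = 48 chords.
C: 12·4 = 48 beats, 48/4 = 12 chords.
D: 4·7 = 28 beats, 28/0.5 = 56 chords.
E: 6·7 = 42 beats, 42/3 = 14 chords.
F: 16·3 = 48 beats, 48/8 = 6 chords.
Total: 16 + 48 + 12 + 56 + 14 + 6 = 152.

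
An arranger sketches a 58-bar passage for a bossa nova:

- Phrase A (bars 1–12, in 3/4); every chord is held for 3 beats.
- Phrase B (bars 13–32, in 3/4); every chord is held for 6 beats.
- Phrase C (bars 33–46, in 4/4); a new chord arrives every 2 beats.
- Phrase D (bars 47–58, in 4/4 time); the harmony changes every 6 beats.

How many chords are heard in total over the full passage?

58 chords

A: 12 bars × 3 beats = 36 beats; 3 beats/chord → 12 chords.
B: 20 bars × 3 beats = 60 beats; 6 beats/chord → 10 chords.
C: 14 bars × 4 beats = 56 beats; 2 beats/chord → 28 chords.
D: 12 bars × 4 beats = 48 beats; 6 beats/chord → 8 chords.
Total: 12 + 10 + 28 + 8 = 58.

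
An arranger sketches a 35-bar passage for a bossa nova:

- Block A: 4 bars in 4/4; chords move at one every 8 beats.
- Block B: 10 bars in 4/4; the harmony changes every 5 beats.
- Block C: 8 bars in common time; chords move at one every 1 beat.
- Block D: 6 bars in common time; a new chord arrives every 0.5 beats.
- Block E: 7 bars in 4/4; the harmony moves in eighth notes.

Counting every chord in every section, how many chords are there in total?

146 chords

A: 4 bars × 4 beats = 16 beats; 8 beats/chord → 2 chords.
B: 10 bars × 4 beats = 40 beats; 5 beats/chord → 8 chords.
C: 8 bars × 4 beats = 32 beats; 1 beat/chord → 32 chords.
D: 6 bars × 4 beats = 24 beats; 0.5 beats/chord → 48 chords.
E: 7 bars × 4 beats = 28 beats; 0.5 beats/chord → 56 chords.
Total: 2 + 8 + 32 + 48 + 56 = 146.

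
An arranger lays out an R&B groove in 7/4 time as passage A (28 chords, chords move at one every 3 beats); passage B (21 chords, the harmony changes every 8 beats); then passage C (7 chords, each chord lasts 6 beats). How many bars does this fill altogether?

A: 28 × 3 = 84 beats = 12 bars.
B: 21 × 8 = 168 beats = 24 bars.
C: 7 × 6 = 42 beats = 6 bars.
Total: 12 + 24 + 6 = 42 bars.

42 bars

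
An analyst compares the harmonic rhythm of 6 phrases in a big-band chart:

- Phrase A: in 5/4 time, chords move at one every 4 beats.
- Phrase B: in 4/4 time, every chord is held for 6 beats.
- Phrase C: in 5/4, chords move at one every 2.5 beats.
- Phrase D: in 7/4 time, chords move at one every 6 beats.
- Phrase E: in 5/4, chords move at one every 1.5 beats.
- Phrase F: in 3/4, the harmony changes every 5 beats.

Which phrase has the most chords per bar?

A: 5 beats/bar ÷ 4 beats/chord = 1.25 chords/bar.
B: 4 beats/bar ÷ 6 beats/chord = 2/3 chords/bar.
C: 5 beats/bar ÷ 2.5 beats/chord = 2 chords/bar.
D: 7 beats/bar ÷ 6 beats/chord = 7/6 chords/bar.
E: 5 beats/bar ÷ 1.5 beats/chord = 10/3 chords/bar.
F: 3 beats/bar ÷ 5 beats/chord = 0.6 chords/bar.
Fastest is E at 10/3 chords/bar.

Phrase E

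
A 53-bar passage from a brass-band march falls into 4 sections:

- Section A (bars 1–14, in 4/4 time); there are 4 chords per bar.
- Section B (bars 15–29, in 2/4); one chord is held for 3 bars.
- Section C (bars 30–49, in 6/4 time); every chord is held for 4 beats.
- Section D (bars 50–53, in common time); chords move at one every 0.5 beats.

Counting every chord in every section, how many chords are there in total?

A has 56 beats and chords last 1 each, so 56 chords.
B has 30 beats and chords last 6 each, so 5 chords.
C has 120 beats and chords last 4 each, so 30 chords.
D has 16 beats and chords last 0.5 each, so 32 chords.
Total: 56 + 5 + 30 + 32 = 123.

123 chords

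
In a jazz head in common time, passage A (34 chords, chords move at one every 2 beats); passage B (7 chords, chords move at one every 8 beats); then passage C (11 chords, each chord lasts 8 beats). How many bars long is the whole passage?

53 bars

A: 34 × 2 = 68 beats = 17 bars.
B: 7 × 8 = 56 beats = 14 bars.
C: 11 × 8 = 88 beats = 22 bars.
Total: 17 + 14 + 22 = 53 bars.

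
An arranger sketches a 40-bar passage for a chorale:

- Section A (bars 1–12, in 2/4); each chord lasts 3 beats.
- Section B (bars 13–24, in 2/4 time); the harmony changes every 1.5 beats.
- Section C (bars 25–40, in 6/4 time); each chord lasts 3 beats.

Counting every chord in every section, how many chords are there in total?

56 chords

A: 12 bars × 2 beats = 24 beats; 3 beats/chord → 8 chords.
B: 12 bars × 2 beats = 24 beats; 1.5 beats/chord → 16 chords.
C: 16 bars × 6 beats = 96 beats; 3 beats/chord → 32 chords.
Total: 8 + 16 + 32 = 56.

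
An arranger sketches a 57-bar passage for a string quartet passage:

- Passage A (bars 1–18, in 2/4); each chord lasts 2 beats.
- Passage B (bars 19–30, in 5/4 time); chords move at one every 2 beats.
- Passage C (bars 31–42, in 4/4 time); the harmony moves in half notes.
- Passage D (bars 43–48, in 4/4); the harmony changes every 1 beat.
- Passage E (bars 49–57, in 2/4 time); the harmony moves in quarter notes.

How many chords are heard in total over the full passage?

A: 18 bars × 2 beats = 36 beats; 2 beats/chord → 18 chords.
B: 12 bars × 5 beats = 60 beats; 2 beats/chord → 30 chords.
C: 12 bars × 4 beats = 48 beats; 2 beats/chord → 24 chords.
D: 6 bars × 4 beats = 24 beats; 1 beat/chord → 24 chords.
E: 9 bars × 2 beats = 18 beats; 1 beat/chord → 18 chords.
Total: 18 + 30 + 24 + 24 + 18 = 114.

114 chords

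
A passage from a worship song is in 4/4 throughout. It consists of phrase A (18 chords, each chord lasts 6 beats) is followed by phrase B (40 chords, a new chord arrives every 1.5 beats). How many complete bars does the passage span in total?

A: 18 × 6 = 108 beats = 27 bars.
B: 40 × 1.5 = 60 beats = 15 bars.
Total: 27 + 15 = 42 bars.

42 bars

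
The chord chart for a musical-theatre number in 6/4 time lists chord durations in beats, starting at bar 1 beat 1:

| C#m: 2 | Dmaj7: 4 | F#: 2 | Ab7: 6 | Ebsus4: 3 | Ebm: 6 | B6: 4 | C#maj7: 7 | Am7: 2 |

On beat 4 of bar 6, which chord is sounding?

Beat 4 of bar 6 is beat (6−1)×6 + 4 = 34 overall.
Running totals: C#m ends at 2, Dmaj7 ends at 6, F# ends at 8, Ab7 ends at 14, Ebsus4 ends at 17, Ebm ends at 23, B6 ends at 27, C#maj7 ends at 34.
Beat 34 falls within C#maj7.

C#maj7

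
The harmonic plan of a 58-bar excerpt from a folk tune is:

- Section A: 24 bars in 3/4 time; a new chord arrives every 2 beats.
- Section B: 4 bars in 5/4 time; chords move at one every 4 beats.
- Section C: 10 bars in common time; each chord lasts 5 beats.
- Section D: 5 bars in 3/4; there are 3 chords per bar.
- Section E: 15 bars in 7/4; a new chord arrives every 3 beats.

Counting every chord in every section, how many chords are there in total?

A: 24·3 = 72 beats, 72/2 = 36 chords.
B: 4·5 = 20 beats, 20/4 = 5 chords.
C: 10·4 = 40 beats, 40/5 = 8 chords.
D: 5·3 = 15 beats, 15/1 = 15 chords.
E: 15·7 = 105 beats, 105/3 = 35 chords.
Total: 36 + 5 + 8 + 15 + 35 = 99.

99 chords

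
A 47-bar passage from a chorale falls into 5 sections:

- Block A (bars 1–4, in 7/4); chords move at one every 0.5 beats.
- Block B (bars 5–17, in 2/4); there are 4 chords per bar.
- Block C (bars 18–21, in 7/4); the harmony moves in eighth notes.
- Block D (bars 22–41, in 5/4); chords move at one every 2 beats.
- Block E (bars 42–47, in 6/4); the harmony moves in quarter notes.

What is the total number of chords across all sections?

250 chords

A: 4 bars × 7 beats = 28 beats; 0.5 beats/chord → 56 chords.
B: 13 bars × 2 beats = 26 beats; 0.5 beats/chord → 52 chords.
C: 4 bars × 7 beats = 28 beats; 0.5 beats/chord → 56 chords.
D: 20 bars × 5 beats = 100 beats; 2 beats/chord → 50 chords.
E: 6 bars × 6 beats = 36 beats; 1 beat/chord → 36 chords.
Total: 56 + 52 + 56 + 50 + 36 = 250.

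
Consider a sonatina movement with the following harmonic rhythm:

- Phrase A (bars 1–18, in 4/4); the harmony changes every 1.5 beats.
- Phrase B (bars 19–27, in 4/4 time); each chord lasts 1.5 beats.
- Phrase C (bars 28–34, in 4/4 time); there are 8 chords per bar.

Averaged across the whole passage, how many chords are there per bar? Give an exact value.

64/17 chords per bar

A: 18 × 4 = 72 beats ÷ 1.5 = 48 chords.
B: 9 × 4 = 36 beats ÷ 1.5 = 24 chords.
C: 7 × 4 = 28 beats ÷ 0.5 = 56 chords.
Overall: 128 chords over 34 bars → 128/34 = 64/17 chords per bar.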